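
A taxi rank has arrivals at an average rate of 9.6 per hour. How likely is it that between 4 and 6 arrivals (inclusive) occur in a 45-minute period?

0.3484

Over the interval, μ = 9.6 × 0.75 = 7.2 (a 45-minute period = 0.75 hours).
P(4 ≤ N ≤ 6) = Σ_{j=4}^{6} e^(−7.2) · 7.2^j/j! ≈ 0.3484.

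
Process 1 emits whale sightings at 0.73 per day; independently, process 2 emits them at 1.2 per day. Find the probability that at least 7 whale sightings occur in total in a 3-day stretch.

0.3600

Independent Poisson processes superpose: combined rate λ = 0.73 + 1.2 = 1.93 per day.
Over the interval, μ = 1.93 × 3 = 5.79 (a 3-day stretch = 3 days).
P(N ≥ 7) = 1 − P(N ≤ 6) ≈ 0.3600.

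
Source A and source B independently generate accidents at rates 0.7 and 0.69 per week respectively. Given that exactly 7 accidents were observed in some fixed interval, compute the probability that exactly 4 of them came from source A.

0.2754

Given the total, each event is independently from source A with probability p = λ_A/(λ_A+λ_B) = 0.7/1.39 ≈ 0.5036.
So K ~ Binomial(7, 0.7/1.39): P(K = 4) = C(7,4) · (0.7/1.39)^4 · (0.69/1.39)^3 ≈ 0.2754.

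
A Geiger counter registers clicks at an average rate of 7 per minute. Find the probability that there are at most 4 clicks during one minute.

0.1730

With mean μ = 7 per minute,
P(N ≤ 4) = Σ_{j=0}^{4} e^(−μ) μ^j/j! ≈ 0.1730.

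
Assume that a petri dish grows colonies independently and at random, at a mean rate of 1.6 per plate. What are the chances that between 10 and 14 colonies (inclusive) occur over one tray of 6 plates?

Over the interval, μ = 1.6 × 6 = 9.6 (a tray of 6 plates = 6 plates).
P(10 ≤ N ≤ 14) = Σ_{j=10}^{14} e^(−9.6) · 9.6^j/j! ≈ 0.4269.

0.4269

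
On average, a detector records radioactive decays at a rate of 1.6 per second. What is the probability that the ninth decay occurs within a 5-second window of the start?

Over the interval, μ = 1.6 × 5 = 8 (a 5-second window = 5 seconds).
The ninth arrival falls in the interval iff at least 9 events occur there: P(S_9 ≤ t) = P(N ≥ 9) = 1 − P(N ≤ 8) ≈ 0.4075.

0.4075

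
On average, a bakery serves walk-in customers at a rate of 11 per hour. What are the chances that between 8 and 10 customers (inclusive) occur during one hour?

0.3167

With mean μ = 11 per hour,
P(8 ≤ N ≤ 10) = Σ_{j=8}^{10} e^(−11) · 11^j/j! ≈ 0.3167.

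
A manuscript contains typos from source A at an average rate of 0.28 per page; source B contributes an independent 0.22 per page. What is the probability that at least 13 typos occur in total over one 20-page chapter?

0.2084

Independent Poisson processes superpose: combined rate λ = 0.28 + 0.22 = 0.5 per page.
Over the interval, μ = 0.5 × 20 = 10 (a 20-page chapter = 20 pages).
P(N ≥ 13) = 1 − P(N ≤ 12) ≈ 0.2084.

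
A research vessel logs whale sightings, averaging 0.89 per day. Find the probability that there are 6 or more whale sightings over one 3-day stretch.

0.0544

Over the interval, μ = 0.89 × 3 = 2.67 (a 3-day stretch = 3 days).
P(N ≥ 6) = 1 − P(N ≤ 5) = 1 − Σ_{j=0}^{5} e^(−μ) μ^j/j! ≈ 0.0544.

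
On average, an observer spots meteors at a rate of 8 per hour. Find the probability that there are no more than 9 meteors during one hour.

With mean μ = 8 per hour,
P(N ≤ 9) = Σ_{j=0}^{9} e^(−μ) μ^j/j! ≈ 0.7166.

0.7166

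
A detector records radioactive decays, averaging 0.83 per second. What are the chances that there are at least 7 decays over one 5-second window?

Over the interval, μ = 0.83 × 5 = 4.15 (a 5-second window = 5 seconds).
P(N ≥ 7) = 1 − P(N ≤ 6) = 1 − Σ_{j=0}^{6} e^(−μ) μ^j/j! ≈ 0.1269.

0.1269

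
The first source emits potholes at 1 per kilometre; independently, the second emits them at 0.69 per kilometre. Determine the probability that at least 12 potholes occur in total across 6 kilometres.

Independent Poisson processes superpose: combined rate λ = 1 + 0.69 = 1.69 per kilometre.
Over the interval, μ = 1.69 × 6 = 10.14 (6 kilometres).
P(N ≥ 12) = 1 − P(N ≤ 11) ≈ 0.3193.

0.3193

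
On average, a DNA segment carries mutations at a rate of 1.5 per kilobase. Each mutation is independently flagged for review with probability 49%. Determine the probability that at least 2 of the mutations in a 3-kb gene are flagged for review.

0.6466

Thinning: the mutations that are flagged for review themselves form a Poisson process with rate 0.49 × 1.5 = 0.735 per kilobase.
Over the interval, μ = 0.735 × 3 = 2.205 (a 3-kb gene = 3 kilobases).
P(N ≥ 2) = 1 − P(N ≤ 1) ≈ 0.6466.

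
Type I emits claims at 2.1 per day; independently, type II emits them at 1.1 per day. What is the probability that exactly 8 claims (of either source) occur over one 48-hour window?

0.1160

Independent Poisson processes superpose: combined rate λ = 2.1 + 1.1 = 3.2 per day.
Over the interval, μ = 3.2 × 2 = 6.4 (a 48-hour window = 2 days).
P(N = 8) = e^(−6.4) · 6.4^8/8! ≈ 0.1160.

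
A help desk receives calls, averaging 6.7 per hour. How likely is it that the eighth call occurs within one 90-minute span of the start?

0.7842

Over the interval, μ = 6.7 × 1.5 = 10.05 (a 90-minute span = 1.5 hours).
The eighth arrival falls in the interval iff at least 8 events occur there: P(S_8 ≤ t) = P(N ≥ 8) = 1 − P(N ≤ 7) ≈ 0.7842.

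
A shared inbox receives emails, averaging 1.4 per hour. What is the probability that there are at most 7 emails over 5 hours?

Over the interval, μ = 1.4 × 5 = 7 (5 hours).
P(N ≤ 7) = Σ_{j=0}^{7} e^(−μ) μ^j/j! ≈ 0.5987.

0.5987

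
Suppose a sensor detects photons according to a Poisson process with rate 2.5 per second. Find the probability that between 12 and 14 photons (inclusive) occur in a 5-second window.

Over the interval, μ = 2.5 × 5 = 12.5 (a 5-second window = 5 seconds).
P(12 ≤ N ≤ 14) = Σ_{j=12}^{14} e^(−12.5) · 12.5^j/j! ≈ 0.3193.

0.3193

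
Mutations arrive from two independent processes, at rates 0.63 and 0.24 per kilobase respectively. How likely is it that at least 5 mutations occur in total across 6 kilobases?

0.5972

Independent Poisson processes superpose: combined rate λ = 0.63 + 0.24 = 0.87 per kilobase.
Over the interval, μ = 0.87 × 6 = 5.22 (6 kilobases).
P(N ≥ 5) = 1 − P(N ≤ 4) ≈ 0.5972.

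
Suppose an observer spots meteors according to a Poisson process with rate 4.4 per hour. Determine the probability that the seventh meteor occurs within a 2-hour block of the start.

0.7744

Over the interval, μ = 4.4 × 2 = 8.8 (a 2-hour block = 2 hours).
The seventh arrival falls in the interval iff at least 7 events occur there: P(S_7 ≤ t) = P(N ≥ 7) = 1 − P(N ≤ 6) ≈ 0.7744.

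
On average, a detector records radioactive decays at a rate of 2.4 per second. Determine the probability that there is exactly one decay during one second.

With mean μ = 2.4 per second,
P(N = 1) = e^(−μ) μ^1/1! = e^(−2.4) · 2.4^1/1 ≈ 0.2177.

0.2177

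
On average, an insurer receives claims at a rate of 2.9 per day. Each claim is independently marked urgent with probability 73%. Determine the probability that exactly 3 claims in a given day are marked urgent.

Thinning: the claims that are marked urgent themselves form a Poisson process with rate 0.73 × 2.9 = 2.117 per day.
So μ = 2.117.
P(N = 3) = e^(−2.117) · 2.117^3/3! ≈ 0.1904.

0.1904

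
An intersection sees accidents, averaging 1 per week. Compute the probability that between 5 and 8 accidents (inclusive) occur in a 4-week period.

0.3498

Over the interval, μ = 1 × 4 = 4 (a 4-week period = 4 weeks).
P(5 ≤ N ≤ 8) = Σ_{j=5}^{8} e^(−4) · 4^j/j! ≈ 0.3498.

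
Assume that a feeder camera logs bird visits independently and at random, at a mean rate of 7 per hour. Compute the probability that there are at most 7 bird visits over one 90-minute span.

Over the interval, μ = 7 × 1.5 = 10.5 (a 90-minute span = 1.5 hours).
P(N ≤ 7) = Σ_{j=0}^{7} e^(−μ) μ^j/j! ≈ 0.1785.

0.1785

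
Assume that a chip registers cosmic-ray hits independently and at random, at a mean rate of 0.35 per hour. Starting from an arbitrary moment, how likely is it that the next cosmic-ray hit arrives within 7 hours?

Inter-arrival times are exponential with rate λ = 0.35 per hour.
P(T ≤ 7) = 1 − e^(−λt) = 1 − e^(−0.35 × 7) = 1 − e^(−2.45) ≈ 0.9137.

0.9137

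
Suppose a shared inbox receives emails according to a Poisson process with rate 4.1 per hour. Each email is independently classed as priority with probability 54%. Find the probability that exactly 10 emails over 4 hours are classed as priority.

Thinning: the emails that are classed as priority themselves form a Poisson process with rate 0.54 × 4.1 = 2.214 per hour.
Over the interval, μ = 2.214 × 4 = 8.856 (4 hours).
P(N = 10) = e^(−8.856) · 8.856^10/10! ≈ 0.1165.

0.1165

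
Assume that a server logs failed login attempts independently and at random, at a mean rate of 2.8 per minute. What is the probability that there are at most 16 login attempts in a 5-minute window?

0.7559

Over the interval, μ = 2.8 × 5 = 14 (a 5-minute window = 5 minutes).
P(N ≤ 16) = Σ_{j=0}^{16} e^(−μ) μ^j/j! ≈ 0.7559.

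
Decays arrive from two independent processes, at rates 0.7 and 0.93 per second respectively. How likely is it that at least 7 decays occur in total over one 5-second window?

Independent Poisson processes superpose: combined rate λ = 0.7 + 0.93 = 1.63 per second.
Over the interval, μ = 1.63 × 5 = 8.15 (a 5-second window = 5 seconds).
P(N ≥ 7) = 1 − P(N ≤ 6) ≈ 0.7046.

0.7046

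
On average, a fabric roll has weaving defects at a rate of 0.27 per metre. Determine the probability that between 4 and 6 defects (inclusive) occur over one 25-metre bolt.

0.3918

Over the interval, μ = 0.27 × 25 = 6.75 (a 25-metre bolt = 25 metres).
P(4 ≤ N ≤ 6) = Σ_{j=4}^{6} e^(−6.75) · 6.75^j/j! ≈ 0.3918.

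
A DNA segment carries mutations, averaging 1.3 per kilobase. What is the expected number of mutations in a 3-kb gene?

E[N] = λt = 1.3 × 3 = 3.9 (a 3-kb gene = 3 kilobases).

3.9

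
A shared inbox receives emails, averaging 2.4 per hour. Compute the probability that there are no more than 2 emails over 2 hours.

0.1425

Over the interval, μ = 2.4 × 2 = 4.8 (2 hours).
P(N ≤ 2) = Σ_{j=0}^{2} e^(−μ) μ^j/j! ≈ 0.1425.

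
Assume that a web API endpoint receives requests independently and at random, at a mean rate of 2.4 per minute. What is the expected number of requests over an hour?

E[N] = λt = 2.4 × 60 = 144 (an hour = 60 minutes).

144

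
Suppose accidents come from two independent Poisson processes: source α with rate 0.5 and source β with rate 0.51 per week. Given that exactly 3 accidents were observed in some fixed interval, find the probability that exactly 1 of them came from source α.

Given the total, each event is independently from source α with probability p = λ_α/(λ_α+λ_β) = 0.5/1.01 ≈ 0.4950.
So K ~ Binomial(3, 0.5/1.01): P(K = 1) = C(3,1) · (0.5/1.01)^1 · (0.51/1.01)^2 ≈ 0.3787.

0.3787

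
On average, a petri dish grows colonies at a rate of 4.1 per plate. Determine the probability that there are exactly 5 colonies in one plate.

0.1600

With mean μ = 4.1 per plate,
P(N = 5) = e^(−μ) μ^5/5! = e^(−4.1) · 4.1^5/120 ≈ 0.1600.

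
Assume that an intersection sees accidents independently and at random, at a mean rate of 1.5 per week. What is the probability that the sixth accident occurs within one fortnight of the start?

Over the interval, μ = 1.5 × 2 = 3 (a fortnight = 2 weeks).
The sixth arrival falls in the interval iff at least 6 events occur there: P(S_6 ≤ t) = P(N ≥ 6) = 1 − P(N ≤ 5) ≈ 0.0839.

0.0839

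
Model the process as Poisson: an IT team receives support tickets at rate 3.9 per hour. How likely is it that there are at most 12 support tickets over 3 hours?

Over the interval, μ = 3.9 × 3 = 11.7 (3 hours).
P(N ≤ 12) = Σ_{j=0}^{12} e^(−μ) μ^j/j! ≈ 0.6102.

0.6102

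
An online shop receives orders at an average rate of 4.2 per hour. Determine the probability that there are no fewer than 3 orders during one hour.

With mean μ = 4.2 per hour,
P(N ≥ 3) = 1 − P(N ≤ 2) = 1 − Σ_{j=0}^{2} e^(−μ) μ^j/j! ≈ 0.7898.

0.7898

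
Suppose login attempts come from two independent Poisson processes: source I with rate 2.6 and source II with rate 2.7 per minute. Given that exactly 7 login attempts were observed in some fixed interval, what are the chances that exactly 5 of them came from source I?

Given the total, each event is independently from source I with probability p = λ_I/(λ_I+λ_II) = 2.6/5.3 ≈ 0.4906.
So K ~ Binomial(7, 2.6/5.3): P(K = 5) = C(7,5) · (2.6/5.3)^5 · (2.7/5.3)^2 ≈ 0.1548.

0.1548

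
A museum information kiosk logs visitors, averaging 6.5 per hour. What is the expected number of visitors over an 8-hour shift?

52

E[N] = λt = 6.5 × 8 = 52 (an 8-hour shift = 8 hours).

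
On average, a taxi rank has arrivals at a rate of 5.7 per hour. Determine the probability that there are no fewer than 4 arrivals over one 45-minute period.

0.6183

Over the interval, μ = 5.7 × 0.75 = 4.275 (a 45-minute period = 0.75 hours).
P(N ≥ 4) = 1 − P(N ≤ 3) = 1 − Σ_{j=0}^{3} e^(−μ) μ^j/j! ≈ 0.6183.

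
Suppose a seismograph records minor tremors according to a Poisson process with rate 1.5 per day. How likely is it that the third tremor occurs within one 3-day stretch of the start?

Over the interval, μ = 1.5 × 3 = 4.5 (a 3-day stretch = 3 days).
The third arrival falls in the interval iff at least 3 events occur there: P(S_3 ≤ t) = P(N ≥ 3) = 1 − P(N ≤ 2) ≈ 0.8264.

0.8264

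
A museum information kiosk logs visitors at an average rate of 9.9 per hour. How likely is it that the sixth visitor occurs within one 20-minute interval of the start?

0.1171

Over the interval, μ = 9.9 × 1/3 = 3.3 (a 20-minute interval = 1/3 hours).
The sixth arrival falls in the interval iff at least 6 events occur there: P(S_6 ≤ t) = P(N ≥ 6) = 1 − P(N ≤ 5) ≈ 0.1171.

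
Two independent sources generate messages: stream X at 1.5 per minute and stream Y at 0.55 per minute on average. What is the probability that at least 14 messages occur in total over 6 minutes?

0.3505

Independent Poisson processes superpose: combined rate λ = 1.5 + 0.55 = 2.05 per minute.
Over the interval, μ = 2.05 × 6 = 12.3 (6 minutes).
P(N ≥ 14) = 1 − P(N ≤ 13) ≈ 0.3505.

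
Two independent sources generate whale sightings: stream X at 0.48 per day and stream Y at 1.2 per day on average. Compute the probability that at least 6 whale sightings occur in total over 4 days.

0.6621

Independent Poisson processes superpose: combined rate λ = 0.48 + 1.2 = 1.68 per day.
Over the interval, μ = 1.68 × 4 = 6.72 (4 days).
P(N ≥ 6) = 1 − P(N ≤ 5) ≈ 0.6621.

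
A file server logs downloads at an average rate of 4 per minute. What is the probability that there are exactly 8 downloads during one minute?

With mean μ = 4 per minute,
P(N = 8) = e^(−μ) μ^8/8! = e^(−4) · 4^8/40320 ≈ 0.0298.

0.0298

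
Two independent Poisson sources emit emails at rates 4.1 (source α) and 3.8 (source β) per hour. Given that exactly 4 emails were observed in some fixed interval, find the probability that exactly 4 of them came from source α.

Given the total, each event is independently from source α with probability p = λ_α/(λ_α+λ_β) = 4.1/7.9 ≈ 0.5190.
So K ~ Binomial(4, 4.1/7.9): P(K = 4) = C(4,4) · (4.1/7.9)^4 · (3.8/7.9)^0 ≈ 0.0725.

0.0725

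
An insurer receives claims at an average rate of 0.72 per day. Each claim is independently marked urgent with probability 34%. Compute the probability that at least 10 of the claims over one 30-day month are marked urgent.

Thinning: the claims that are marked urgent themselves form a Poisson process with rate 0.34 × 0.72 = 0.2448 per day.
Over the interval, μ = 0.2448 × 30 = 7.344 (a 30-day month = 30 days).
P(N ≥ 10) = 1 − P(N ≤ 9) ≈ 0.2060.

0.2060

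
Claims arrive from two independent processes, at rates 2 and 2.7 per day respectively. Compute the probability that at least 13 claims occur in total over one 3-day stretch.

Independent Poisson processes superpose: combined rate λ = 2 + 2.7 = 4.7 per day.
Over the interval, μ = 4.7 × 3 = 14.1 (a 3-day stretch = 3 days).
P(N ≥ 13) = 1 − P(N ≤ 12) ≈ 0.6513.

0.6513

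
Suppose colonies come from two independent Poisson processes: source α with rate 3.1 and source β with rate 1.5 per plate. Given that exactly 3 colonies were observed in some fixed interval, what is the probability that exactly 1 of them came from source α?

0.2150

Given the total, each event is independently from source α with probability p = λ_α/(λ_α+λ_β) = 3.1/4.6 ≈ 0.6739.
So K ~ Binomial(3, 3.1/4.6): P(K = 1) = C(3,1) · (3.1/4.6)^1 · (1.5/4.6)^2 ≈ 0.2150.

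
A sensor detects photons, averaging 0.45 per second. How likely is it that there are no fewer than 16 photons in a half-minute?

0.2822

Over the interval, μ = 0.45 × 30 = 13.5 (a half-minute = 30 seconds).
P(N ≥ 16) = 1 − P(N ≤ 15) = 1 − Σ_{j=0}^{15} e^(−μ) μ^j/j! ≈ 0.2822.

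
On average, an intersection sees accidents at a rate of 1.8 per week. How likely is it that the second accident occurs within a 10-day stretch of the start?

Over the interval, μ = 1.8 × 10/7 ≈ 2.57143 (a 10-day stretch = 10/7 weeks).
The second arrival falls in the interval iff at least 2 events occur there: P(S_2 ≤ t) = P(N ≥ 2) = 1 − P(N ≤ 1) ≈ 0.7270.

0.7270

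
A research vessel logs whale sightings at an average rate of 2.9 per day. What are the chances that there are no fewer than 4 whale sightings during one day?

With mean μ = 2.9 per day,
P(N ≥ 4) = 1 − P(N ≤ 3) = 1 − Σ_{j=0}^{3} e^(−μ) μ^j/j! ≈ 0.3304.

0.3304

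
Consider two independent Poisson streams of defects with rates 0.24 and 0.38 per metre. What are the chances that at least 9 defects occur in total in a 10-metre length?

Independent Poisson processes superpose: combined rate λ = 0.24 + 0.38 = 0.62 per metre.
Over the interval, μ = 0.62 × 10 = 6.2 (a 10-metre length = 10 metres).
P(N ≥ 9) = 1 − P(N ≤ 8) ≈ 0.1741.

0.1741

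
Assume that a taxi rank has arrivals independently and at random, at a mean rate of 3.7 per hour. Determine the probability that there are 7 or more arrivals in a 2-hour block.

Over the interval, μ = 3.7 × 2 = 7.4 (a 2-hour block = 2 hours).
P(N ≥ 7) = 1 − P(N ≤ 6) = 1 − Σ_{j=0}^{6} e^(−μ) μ^j/j! ≈ 0.6080.

0.6080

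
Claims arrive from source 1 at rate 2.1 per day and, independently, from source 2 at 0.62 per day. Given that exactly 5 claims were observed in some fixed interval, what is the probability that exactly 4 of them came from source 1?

0.4049

Given the total, each event is independently from source 1 with probability p = λ_1/(λ_1+λ_2) = 2.1/2.72 ≈ 0.7721.
So K ~ Binomial(5, 2.1/2.72): P(K = 4) = C(5,4) · (2.1/2.72)^4 · (0.62/2.72)^1 ≈ 0.4049.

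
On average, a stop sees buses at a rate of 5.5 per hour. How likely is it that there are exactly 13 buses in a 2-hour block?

0.0926

Over the interval, μ = 5.5 × 2 = 11 (a 2-hour block = 2 hours).
P(N = 13) = e^(−μ) μ^13/13! = e^(−11) · 11^13/6227020800 ≈ 0.0926.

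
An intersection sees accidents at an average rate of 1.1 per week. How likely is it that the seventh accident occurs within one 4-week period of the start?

0.1564

Over the interval, μ = 1.1 × 4 = 4.4 (a 4-week period = 4 weeks).
The seventh arrival falls in the interval iff at least 7 events occur there: P(S_7 ≤ t) = P(N ≥ 7) = 1 − P(N ≤ 6) ≈ 0.1564.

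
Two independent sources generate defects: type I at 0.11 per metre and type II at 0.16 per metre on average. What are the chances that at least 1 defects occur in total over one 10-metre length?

Independent Poisson processes superpose: combined rate λ = 0.11 + 0.16 = 0.27 per metre.
Over the interval, μ = 0.27 × 10 = 2.7 (a 10-metre length = 10 metres).
P(N ≥ 1) = 1 − P(N ≤ 0) ≈ 0.9328.

0.9328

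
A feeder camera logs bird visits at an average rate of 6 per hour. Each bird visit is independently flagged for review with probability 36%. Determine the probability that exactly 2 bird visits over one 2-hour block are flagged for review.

0.1241

Thinning: the bird visits that are flagged for review themselves form a Poisson process with rate 0.36 × 6 = 2.16 per hour.
Over the interval, μ = 2.16 × 2 = 4.32 (a 2-hour block = 2 hours).
P(N = 2) = e^(−4.32) · 4.32^2/2! ≈ 0.1241.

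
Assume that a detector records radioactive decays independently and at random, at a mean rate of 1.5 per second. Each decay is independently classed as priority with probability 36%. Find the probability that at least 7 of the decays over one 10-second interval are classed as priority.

0.2983

Thinning: the decays that are classed as priority themselves form a Poisson process with rate 0.36 × 1.5 = 0.54 per second.
Over the interval, μ = 0.54 × 10 = 5.4 (a 10-second interval = 10 seconds).
P(N ≥ 7) = 1 − P(N ≤ 6) ≈ 0.2983.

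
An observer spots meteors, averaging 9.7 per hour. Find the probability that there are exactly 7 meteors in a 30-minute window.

Over the interval, μ = 9.7 × 0.5 = 4.85 (a 30-minute window = 0.5 hours).
P(N = 7) = e^(−μ) μ^7/7! = e^(−4.85) · 4.85^7/5040 ≈ 0.0980.

0.0980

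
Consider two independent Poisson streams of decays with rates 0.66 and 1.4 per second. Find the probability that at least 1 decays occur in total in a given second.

0.8725

Independent Poisson processes superpose: combined rate λ = 0.66 + 1.4 = 2.06 per second.
So μ = 2.06.
P(N ≥ 1) = 1 − P(N ≤ 0) ≈ 0.8725.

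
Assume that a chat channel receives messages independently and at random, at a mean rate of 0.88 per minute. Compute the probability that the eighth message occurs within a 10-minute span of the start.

Over the interval, μ = 0.88 × 10 = 8.8 (a 10-minute span = 10 minutes).
The eighth arrival falls in the interval iff at least 8 events occur there: P(S_8 ≤ t) = P(N ≥ 8) = 1 − P(N ≤ 7) ≈ 0.6522.

0.6522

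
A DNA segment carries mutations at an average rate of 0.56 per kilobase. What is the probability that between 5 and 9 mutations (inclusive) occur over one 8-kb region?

Over the interval, μ = 0.56 × 8 = 4.48 (an 8-kb region = 8 kilobases).
P(5 ≤ N ≤ 9) = Σ_{j=5}^{9} e^(−4.48) · 4.48^j/j! ≈ 0.4475.

0.4475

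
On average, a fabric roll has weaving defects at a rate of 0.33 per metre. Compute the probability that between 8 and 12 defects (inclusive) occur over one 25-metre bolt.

0.5048

Over the interval, μ = 0.33 × 25 = 8.25 (a 25-metre bolt = 25 metres).
P(8 ≤ N ≤ 12) = Σ_{j=8}^{12} e^(−8.25) · 8.25^j/j! ≈ 0.5048.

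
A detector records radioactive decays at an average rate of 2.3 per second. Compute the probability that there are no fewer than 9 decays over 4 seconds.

0.5704

Over the interval, μ = 2.3 × 4 = 9.2 (4 seconds).
P(N ≥ 9) = 1 − P(N ≤ 8) = 1 − Σ_{j=0}^{8} e^(−μ) μ^j/j! ≈ 0.5704.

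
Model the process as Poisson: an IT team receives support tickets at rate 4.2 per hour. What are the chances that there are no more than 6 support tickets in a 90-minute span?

0.5582

Over the interval, μ = 4.2 × 1.5 = 6.3 (a 90-minute span = 1.5 hours).
P(N ≤ 6) = Σ_{j=0}^{6} e^(−μ) μ^j/j! ≈ 0.5582.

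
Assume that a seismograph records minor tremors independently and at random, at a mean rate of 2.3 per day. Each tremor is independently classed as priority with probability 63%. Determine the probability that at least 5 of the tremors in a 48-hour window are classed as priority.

0.1679

Thinning: the tremors that are classed as priority themselves form a Poisson process with rate 0.63 × 2.3 = 1.449 per day.
Over the interval, μ = 1.449 × 2 = 2.898 (a 48-hour window = 2 days).
P(N ≥ 5) = 1 − P(N ≤ 4) ≈ 0.1679.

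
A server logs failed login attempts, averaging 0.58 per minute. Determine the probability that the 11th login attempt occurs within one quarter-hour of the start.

Over the interval, μ = 0.58 × 15 = 8.7 (a quarter-hour = 15 minutes).
The 11th arrival falls in the interval iff at least 11 events occur there: P(S_11 ≤ t) = P(N ≥ 11) = 1 − P(N ≤ 10) ≈ 0.2591.

0.2591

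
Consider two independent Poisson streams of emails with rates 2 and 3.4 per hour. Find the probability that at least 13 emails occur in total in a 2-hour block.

0.2896

Independent Poisson processes superpose: combined rate λ = 2 + 3.4 = 5.4 per hour.
Over the interval, μ = 5.4 × 2 = 10.8 (a 2-hour block = 2 hours).
P(N ≥ 13) = 1 − P(N ≤ 12) ≈ 0.2896.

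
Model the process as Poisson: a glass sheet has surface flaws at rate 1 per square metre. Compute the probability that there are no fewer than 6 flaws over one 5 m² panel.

Over the interval, μ = 1 × 5 = 5 (a 5 m² panel = 5 square metres).
P(N ≥ 6) = 1 − P(N ≤ 5) = 1 − Σ_{j=0}^{5} e^(−μ) μ^j/j! ≈ 0.3840.

0.3840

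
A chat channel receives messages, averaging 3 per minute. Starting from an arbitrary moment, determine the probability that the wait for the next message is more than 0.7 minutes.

0.1225

The wait for the next event is exponential with rate λ = 3 per minute.
P(T > 0.7) = e^(−λt) = e^(−3 × 0.7) = e^(−2.1) ≈ 0.1225.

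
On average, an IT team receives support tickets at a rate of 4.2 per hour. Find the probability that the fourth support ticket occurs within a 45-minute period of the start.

0.3863

Over the interval, μ = 4.2 × 0.75 = 3.15 (a 45-minute period = 0.75 hours).
The fourth arrival falls in the interval iff at least 4 events occur there: P(S_4 ≤ t) = P(N ≥ 4) = 1 − P(N ≤ 3) ≈ 0.3863.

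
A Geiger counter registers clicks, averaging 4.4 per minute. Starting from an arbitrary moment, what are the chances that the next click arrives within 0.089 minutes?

0.3240

Inter-arrival times are exponential with rate λ = 4.4 per minute.
P(T ≤ 0.089) = 1 − e^(−λt) = 1 − e^(−4.4 × 0.089) = 1 − e^(−0.3916) ≈ 0.3240.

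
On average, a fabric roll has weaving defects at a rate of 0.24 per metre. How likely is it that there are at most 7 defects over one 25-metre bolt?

0.7440

Over the interval, μ = 0.24 × 25 = 6 (a 25-metre bolt = 25 metres).
P(N ≤ 7) = Σ_{j=0}^{7} e^(−μ) μ^j/j! ≈ 0.7440.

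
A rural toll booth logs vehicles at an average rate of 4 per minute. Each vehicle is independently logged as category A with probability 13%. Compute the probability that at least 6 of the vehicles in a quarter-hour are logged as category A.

Thinning: the vehicles that are logged as category A themselves form a Poisson process with rate 0.13 × 4 = 0.52 per minute.
Over the interval, μ = 0.52 × 15 = 7.8 (a quarter-hour = 15 minutes).
P(N ≥ 6) = 1 − P(N ≤ 5) ≈ 0.7897.

0.7897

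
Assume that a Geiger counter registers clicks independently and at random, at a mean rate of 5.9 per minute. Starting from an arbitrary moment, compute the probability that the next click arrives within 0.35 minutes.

0.8732

Inter-arrival times are exponential with rate λ = 5.9 per minute.
P(T ≤ 0.35) = 1 − e^(−λt) = 1 − e^(−5.9 × 0.35) = 1 − e^(−2.065) ≈ 0.8732.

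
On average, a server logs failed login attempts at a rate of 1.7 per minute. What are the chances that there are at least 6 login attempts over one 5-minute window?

Over the interval, μ = 1.7 × 5 = 8.5 (a 5-minute window = 5 minutes).
P(N ≥ 6) = 1 − P(N ≤ 5) = 1 − Σ_{j=0}^{5} e^(−μ) μ^j/j! ≈ 0.8504.

0.8504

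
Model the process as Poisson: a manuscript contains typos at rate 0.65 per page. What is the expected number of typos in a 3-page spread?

1.95

E[N] = λt = 0.65 × 3 = 1.95 (a 3-page spread = 3 pages).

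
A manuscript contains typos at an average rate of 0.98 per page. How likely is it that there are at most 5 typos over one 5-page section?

0.6335

Over the interval, μ = 0.98 × 5 = 4.9 (a 5-page section = 5 pages).
P(N ≤ 5) = Σ_{j=0}^{5} e^(−μ) μ^j/j! ≈ 0.6335.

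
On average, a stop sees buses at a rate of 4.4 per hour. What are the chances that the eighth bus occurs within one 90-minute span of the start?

Over the interval, μ = 4.4 × 1.5 = 6.6 (a 90-minute span = 1.5 hours).
The eighth arrival falls in the interval iff at least 8 events occur there: P(S_8 ≤ t) = P(N ≥ 8) = 1 − P(N ≤ 7) ≈ 0.3419.

0.3419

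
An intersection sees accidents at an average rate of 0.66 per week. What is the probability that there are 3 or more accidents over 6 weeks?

0.7560

Over the interval, μ = 0.66 × 6 = 3.96 (6 weeks).
P(N ≥ 3) = 1 − P(N ≤ 2) = 1 − Σ_{j=0}^{2} e^(−μ) μ^j/j! ≈ 0.7560.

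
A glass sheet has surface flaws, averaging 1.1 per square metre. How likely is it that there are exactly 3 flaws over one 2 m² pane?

Over the interval, μ = 1.1 × 2 = 2.2 (a 2 m² pane = 2 square metres).
P(N = 3) = e^(−μ) μ^3/3! = e^(−2.2) · 2.2^3/6 ≈ 0.1966.

0.1966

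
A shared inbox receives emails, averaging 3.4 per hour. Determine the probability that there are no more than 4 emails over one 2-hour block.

0.1920

Over the interval, μ = 3.4 × 2 = 6.8 (a 2-hour block = 2 hours).
P(N ≤ 4) = Σ_{j=0}^{4} e^(−μ) μ^j/j! ≈ 0.1920.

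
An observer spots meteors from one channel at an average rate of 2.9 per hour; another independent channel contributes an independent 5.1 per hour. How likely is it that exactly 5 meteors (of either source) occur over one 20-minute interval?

0.0781

Independent Poisson processes superpose: combined rate λ = 2.9 + 5.1 = 8 per hour.
Over the interval, μ = 8 × 1/3 ≈ 2.66667 (a 20-minute interval = 1/3 hours).
P(N = 5) = e^(−2.66667) · 2.66667^5/5! ≈ 0.0781.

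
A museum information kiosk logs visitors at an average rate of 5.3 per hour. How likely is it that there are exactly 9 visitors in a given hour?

0.0454

With mean μ = 5.3 per hour,
P(N = 9) = e^(−μ) μ^9/9! = e^(−5.3) · 5.3^9/362880 ≈ 0.0454.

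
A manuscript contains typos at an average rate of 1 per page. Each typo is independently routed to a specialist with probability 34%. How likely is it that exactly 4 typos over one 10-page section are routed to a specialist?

0.1858

Thinning: the typos that are routed to a specialist themselves form a Poisson process with rate 0.34 × 1 = 0.34 per page.
Over the interval, μ = 0.34 × 10 = 3.4 (a 10-page section = 10 pages).
P(N = 4) = e^(−3.4) · 3.4^4/4! ≈ 0.1858.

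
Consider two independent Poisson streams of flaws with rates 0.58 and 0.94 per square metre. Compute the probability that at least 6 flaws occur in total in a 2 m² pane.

Independent Poisson processes superpose: combined rate λ = 0.58 + 0.94 = 1.52 per square metre.
Over the interval, μ = 1.52 × 2 = 3.04 (a 2 m² pane = 2 square metres).
P(N ≥ 6) = 1 − P(N ≤ 5) ≈ 0.0880.

0.0880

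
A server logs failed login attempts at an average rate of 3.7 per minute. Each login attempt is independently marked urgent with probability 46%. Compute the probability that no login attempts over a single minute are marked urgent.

0.1823

Thinning: the login attempts that are marked urgent themselves form a Poisson process with rate 0.46 × 3.7 = 1.702 per minute.
So μ = 1.702.
P(N = 0) = e^(−1.702) · 1.702^0/0! ≈ 0.1823.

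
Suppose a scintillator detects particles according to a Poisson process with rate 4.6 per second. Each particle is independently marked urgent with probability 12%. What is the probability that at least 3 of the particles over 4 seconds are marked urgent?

Thinning: the particles that are marked urgent themselves form a Poisson process with rate 0.12 × 4.6 = 0.552 per second.
Over the interval, μ = 0.552 × 4 = 2.208 (4 seconds).
P(N ≥ 3) = 1 − P(N ≤ 2) ≈ 0.3794.

0.3794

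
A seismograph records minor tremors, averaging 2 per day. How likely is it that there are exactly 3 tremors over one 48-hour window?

0.1954

Over the interval, μ = 2 × 2 = 4 (a 48-hour window = 2 days).
P(N = 3) = e^(−μ) μ^3/3! = e^(−4) · 4^3/6 ≈ 0.1954.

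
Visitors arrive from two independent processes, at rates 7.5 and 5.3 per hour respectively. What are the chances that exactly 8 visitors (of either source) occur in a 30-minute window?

0.1160

Independent Poisson processes superpose: combined rate λ = 7.5 + 5.3 = 12.8 per hour.
Over the interval, μ = 12.8 × 0.5 = 6.4 (a 30-minute window = 0.5 hours).
P(N = 8) = e^(−6.4) · 6.4^8/8! ≈ 0.1160.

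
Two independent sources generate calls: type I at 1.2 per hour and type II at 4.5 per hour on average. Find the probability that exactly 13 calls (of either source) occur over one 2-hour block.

0.0987

Independent Poisson processes superpose: combined rate λ = 1.2 + 4.5 = 5.7 per hour.
Over the interval, μ = 5.7 × 2 = 11.4 (a 2-hour block = 2 hours).
P(N = 13) = e^(−11.4) · 11.4^13/13! ≈ 0.0987.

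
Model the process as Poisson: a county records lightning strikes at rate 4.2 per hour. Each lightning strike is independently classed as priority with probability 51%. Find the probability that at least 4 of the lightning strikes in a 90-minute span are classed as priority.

Thinning: the lightning strikes that are classed as priority themselves form a Poisson process with rate 0.51 × 4.2 = 2.142 per hour.
Over the interval, μ = 2.142 × 1.5 = 3.213 (a 90-minute span = 1.5 hours).
P(N ≥ 4) = 1 − P(N ≤ 3) ≈ 0.4004.

0.4004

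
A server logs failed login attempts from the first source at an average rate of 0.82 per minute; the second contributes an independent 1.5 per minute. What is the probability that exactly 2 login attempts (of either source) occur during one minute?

0.2645

Independent Poisson processes superpose: combined rate λ = 0.82 + 1.5 = 2.32 per minute.
So μ = 2.32.
P(N = 2) = e^(−2.32) · 2.32^2/2! ≈ 0.2645.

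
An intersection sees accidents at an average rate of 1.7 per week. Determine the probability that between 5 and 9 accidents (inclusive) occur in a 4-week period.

Over the interval, μ = 1.7 × 4 = 6.8 (a 4-week period = 4 weeks).
P(5 ≤ N ≤ 9) = Σ_{j=5}^{9} e^(−6.8) · 6.8^j/j! ≈ 0.6582.

0.6582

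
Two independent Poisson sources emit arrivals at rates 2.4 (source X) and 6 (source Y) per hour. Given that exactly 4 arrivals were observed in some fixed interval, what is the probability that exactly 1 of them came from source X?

0.4165

Given the total, each event is independently from source X with probability p = λ_X/(λ_X+λ_Y) = 2.4/8.4 ≈ 0.2857.
So K ~ Binomial(4, 2.4/8.4): P(K = 1) = C(4,1) · (2.4/8.4)^1 · (6/8.4)^3 ≈ 0.4165.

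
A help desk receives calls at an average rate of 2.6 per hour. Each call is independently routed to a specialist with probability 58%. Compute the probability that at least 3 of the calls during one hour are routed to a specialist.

0.1932

Thinning: the calls that are routed to a specialist themselves form a Poisson process with rate 0.58 × 2.6 = 1.508 per hour.
So μ = 1.508.
P(N ≥ 3) = 1 − P(N ≤ 2) ≈ 0.1932.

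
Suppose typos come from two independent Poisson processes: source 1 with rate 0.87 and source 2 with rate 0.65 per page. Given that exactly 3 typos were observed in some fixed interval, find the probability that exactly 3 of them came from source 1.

Given the total, each event is independently from source 1 with probability p = λ_1/(λ_1+λ_2) = 0.87/1.52 ≈ 0.5724.
So K ~ Binomial(3, 0.87/1.52): P(K = 3) = C(3,3) · (0.87/1.52)^3 · (0.65/1.52)^0 ≈ 0.1875.

0.1875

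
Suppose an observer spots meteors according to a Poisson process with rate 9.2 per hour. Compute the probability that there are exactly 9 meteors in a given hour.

0.1315

With mean μ = 9.2 per hour,
P(N = 9) = e^(−μ) μ^9/9! = e^(−9.2) · 9.2^9/362880 ≈ 0.1315.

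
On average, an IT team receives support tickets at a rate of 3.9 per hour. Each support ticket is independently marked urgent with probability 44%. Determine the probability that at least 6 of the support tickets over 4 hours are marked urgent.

0.6816

Thinning: the support tickets that are marked urgent themselves form a Poisson process with rate 0.44 × 3.9 = 1.716 per hour.
Over the interval, μ = 1.716 × 4 = 6.864 (4 hours).
P(N ≥ 6) = 1 − P(N ≤ 5) ≈ 0.6816.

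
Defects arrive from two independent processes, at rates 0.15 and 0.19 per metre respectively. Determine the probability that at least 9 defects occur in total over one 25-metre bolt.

0.4769

Independent Poisson processes superpose: combined rate λ = 0.15 + 0.19 = 0.34 per metre.
Over the interval, μ = 0.34 × 25 = 8.5 (a 25-metre bolt = 25 metres).
P(N ≥ 9) = 1 − P(N ≤ 8) ≈ 0.4769.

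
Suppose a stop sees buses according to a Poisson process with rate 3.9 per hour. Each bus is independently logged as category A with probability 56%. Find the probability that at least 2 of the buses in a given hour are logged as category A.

Thinning: the buses that are logged as category A themselves form a Poisson process with rate 0.56 × 3.9 = 2.184 per hour.
So μ = 2.184.
P(N ≥ 2) = 1 − P(N ≤ 1) ≈ 0.6415.

0.6415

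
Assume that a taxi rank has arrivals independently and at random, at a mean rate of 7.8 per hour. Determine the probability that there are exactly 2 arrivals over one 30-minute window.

Over the interval, μ = 7.8 × 0.5 = 3.9 (a 30-minute window = 0.5 hours).
P(N = 2) = e^(−μ) μ^2/2! = e^(−3.9) · 3.9^2/2 ≈ 0.1539.

0.1539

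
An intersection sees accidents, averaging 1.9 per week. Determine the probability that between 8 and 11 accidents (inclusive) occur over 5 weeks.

Over the interval, μ = 1.9 × 5 = 9.5 (5 weeks).
P(8 ≤ N ≤ 11) = Σ_{j=8}^{11} e^(−9.5) · 9.5^j/j! ≈ 0.4833.

0.4833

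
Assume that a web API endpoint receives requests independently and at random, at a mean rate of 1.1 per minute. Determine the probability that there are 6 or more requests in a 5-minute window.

Over the interval, μ = 1.1 × 5 = 5.5 (a 5-minute window = 5 minutes).
P(N ≥ 6) = 1 − P(N ≤ 5) = 1 − Σ_{j=0}^{5} e^(−μ) μ^j/j! ≈ 0.4711.

0.4711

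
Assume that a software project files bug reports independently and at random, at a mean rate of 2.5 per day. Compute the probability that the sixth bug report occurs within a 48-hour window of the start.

0.3840

Over the interval, μ = 2.5 × 2 = 5 (a 48-hour window = 2 days).
The sixth arrival falls in the interval iff at least 6 events occur there: P(S_6 ≤ t) = P(N ≥ 6) = 1 − P(N ≤ 5) ≈ 0.3840.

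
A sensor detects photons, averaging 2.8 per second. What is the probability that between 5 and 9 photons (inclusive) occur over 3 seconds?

Over the interval, μ = 2.8 × 3 = 8.4 (3 seconds).
P(5 ≤ N ≤ 9) = Σ_{j=5}^{9} e^(−8.4) · 8.4^j/j! ≈ 0.5870.

0.5870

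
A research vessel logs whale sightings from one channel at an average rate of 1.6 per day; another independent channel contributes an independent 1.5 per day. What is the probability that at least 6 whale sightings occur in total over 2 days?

0.5859

Independent Poisson processes superpose: combined rate λ = 1.6 + 1.5 = 3.1 per day.
Over the interval, μ = 3.1 × 2 = 6.2 (2 days).
P(N ≥ 6) = 1 − P(N ≤ 5) ≈ 0.5859.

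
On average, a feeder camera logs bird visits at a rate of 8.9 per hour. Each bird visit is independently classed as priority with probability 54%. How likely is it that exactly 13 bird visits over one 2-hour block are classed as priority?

0.0642

Thinning: the bird visits that are classed as priority themselves form a Poisson process with rate 0.54 × 8.9 = 4.806 per hour.
Over the interval, μ = 4.806 × 2 = 9.612 (a 2-hour block = 2 hours).
P(N = 13) = e^(−9.612) · 9.612^13/13! ≈ 0.0642.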